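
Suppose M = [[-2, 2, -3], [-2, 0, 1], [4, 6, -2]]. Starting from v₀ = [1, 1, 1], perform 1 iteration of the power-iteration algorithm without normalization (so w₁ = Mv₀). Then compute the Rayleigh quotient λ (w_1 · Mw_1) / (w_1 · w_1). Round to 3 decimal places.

-3.054

w1 = Mv₀ = ((-2)·1 + 2·1 + (-3)·1; (-2)·1 + 0·1 + 1·1; 4·1 + 6·1 + (-2)·1) = (-3, -1, 8)
Mw1 = (-20, 14, -34)
w1·Mw1 = (-3)·(-20) + (-1)·14 + 8·(-34) = -226; w1·w1 = (-3)·(-3) + (-1)·(-1) + 8·8 = 74
λ ≈ -226/74 = -3.054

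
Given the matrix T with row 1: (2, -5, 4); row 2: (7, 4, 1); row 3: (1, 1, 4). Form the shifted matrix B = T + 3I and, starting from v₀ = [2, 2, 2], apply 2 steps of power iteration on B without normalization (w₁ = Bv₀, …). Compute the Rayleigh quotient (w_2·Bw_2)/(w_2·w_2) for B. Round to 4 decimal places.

7.3442

B = T + 3I has rows (5, -5, 4); (7, 7, 1); (1, 1, 7)
w1 = Bv₀ = (5·2 + (-5)·2 + 4·2; 7·2 + 7·2 + 1·2; 1·2 + 1·2 + 7·2) = (8, 30, 18)
w2 = Bw1 = (5·8 + (-5)·30 + 4·18; 7·8 + 7·30 + 1·18; 1·8 + 1·30 + 7·18) = (-38, 284, 164)
Bw2 = (-954, 1886, 1394)
w2·Bw2 = 800492; w2·w2 = 108996; μ ≈ 800492/108996 = 7.3442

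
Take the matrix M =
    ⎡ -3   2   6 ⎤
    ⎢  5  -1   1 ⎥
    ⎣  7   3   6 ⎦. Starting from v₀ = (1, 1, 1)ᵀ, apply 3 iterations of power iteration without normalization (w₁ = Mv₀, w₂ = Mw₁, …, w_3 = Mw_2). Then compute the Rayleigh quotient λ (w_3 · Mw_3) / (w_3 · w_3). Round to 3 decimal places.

w1 = Mv₀ = ((-3)·1 + 2·1 + 6·1; 5·1 + (-1)·1 + 1·1; 7·1 + 3·1 + 6·1) = (5, 5, 16)
w2 = Mw1 = ((-3)·5 + 2·5 + 6·16; 5·5 + (-1)·5 + 1·16; 7·5 + 3·5 + 6·16) = (91, 36, 146)
w3 = Mw2 = (675, 565, 1621)
Mw3 = (8831, 4431, 16146)
w3·Mw3 = 675·8831 + 565·4431 + 1621·16146 = 34637106; w3·w3 = 675·675 + 565·565 + 1621·1621 = 3402491
λ ≈ 34637106/3402491 = 10.180

λ ≈ 10.180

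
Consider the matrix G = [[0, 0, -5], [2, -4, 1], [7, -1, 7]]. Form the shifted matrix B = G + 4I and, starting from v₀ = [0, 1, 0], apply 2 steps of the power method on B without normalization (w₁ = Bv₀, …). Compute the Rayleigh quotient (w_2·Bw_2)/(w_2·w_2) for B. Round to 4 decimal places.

B = G + 4I has rows (4, 0, -5); (2, 0, 1); (7, -1, 11)
w1 = Bv₀ = (4·0 + 0·1 + (-5)·0; 2·0 + 0·1 + 1·0; 7·0 + (-1)·1 + 11·0) = (0, 0, -1)
w2 = Bw1 = (4·0 + 0·0 + (-5)·(-1); 2·0 + 0·0 + 1·(-1); 7·0 + (-1)·0 + 11·(-1)) = (5, -1, -11)
Bw2 = (75, -1, -85)
w2·Bw2 = 1311; w2·w2 = 147; μ ≈ 1311/147 = 8.9184

μ ≈ 8.9184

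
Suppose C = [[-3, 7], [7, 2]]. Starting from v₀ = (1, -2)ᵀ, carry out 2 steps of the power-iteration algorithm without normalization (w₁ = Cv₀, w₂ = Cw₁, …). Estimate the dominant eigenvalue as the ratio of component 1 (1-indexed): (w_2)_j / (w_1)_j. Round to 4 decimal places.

-4.2353

w1 = Cv₀ = ((-3)·1 + 7·(-2); 7·1 + 2·(-2)) = (-17, 3)
w2 = Cw1 = ((-3)·(-17) + 7·3; 7·(-17) + 2·3) = (72, -113)
Ratio at component: 72 / -17 = -4.2353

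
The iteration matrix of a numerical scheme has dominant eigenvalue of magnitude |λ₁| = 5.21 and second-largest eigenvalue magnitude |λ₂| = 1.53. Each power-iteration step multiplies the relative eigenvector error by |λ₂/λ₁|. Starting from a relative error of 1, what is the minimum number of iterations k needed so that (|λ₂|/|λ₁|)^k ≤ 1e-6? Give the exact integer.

|λ₂/λ₁| = 1.53/5.21 = 0.29367
Need k ≥ ln(1e-6) / ln(0.29367) = -13.8155 / -1.2253 ≈ 11.275
Smallest integer k satisfying the bound: 12

12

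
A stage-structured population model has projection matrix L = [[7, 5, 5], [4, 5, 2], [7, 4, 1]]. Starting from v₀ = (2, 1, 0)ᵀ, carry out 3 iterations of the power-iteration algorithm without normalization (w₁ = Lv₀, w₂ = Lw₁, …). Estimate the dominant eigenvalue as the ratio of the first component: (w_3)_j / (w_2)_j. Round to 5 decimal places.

w1 = Lv₀ = (19, 13, 18)
w2 = Lw1 = (288, 177, 203)
w3 = Lw2 = (3916, 2443, 2927)
Ratio at component: 3916 / 288 = 13.59722

13.59722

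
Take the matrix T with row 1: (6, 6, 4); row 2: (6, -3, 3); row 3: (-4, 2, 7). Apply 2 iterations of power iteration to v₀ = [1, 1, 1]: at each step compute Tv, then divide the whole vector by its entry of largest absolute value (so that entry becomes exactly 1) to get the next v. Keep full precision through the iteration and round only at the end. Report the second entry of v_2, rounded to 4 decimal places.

Tv0 = (16.00000, 6.00000, 5.00000); divide by 16.00000 → v1 = (1.00000, 0.37500, 0.31250)
Tv1 = (9.50000, 5.81250, -1.06250); divide by 9.50000 → v2 = (1.00000, 0.61184, -0.11184)
Requested entry of v2: 93/152 = 0.6118

0.6118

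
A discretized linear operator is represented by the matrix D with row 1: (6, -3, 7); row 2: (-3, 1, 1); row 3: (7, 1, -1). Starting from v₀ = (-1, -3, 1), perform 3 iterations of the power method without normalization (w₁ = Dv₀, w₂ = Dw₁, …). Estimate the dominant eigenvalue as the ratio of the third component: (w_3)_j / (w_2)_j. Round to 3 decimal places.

-3.195

w1 = Dv₀ = (6·(-1) + (-3)·(-3) + 7·1; (-3)·(-1) + 1·(-3) + 1·1; 7·(-1) + 1·(-3) + (-1)·1) = (10, 1, -11)
w2 = Dw1 = (6·10 + (-3)·1 + 7·(-11); (-3)·10 + 1·1 + 1·(-11); 7·10 + 1·1 + (-1)·(-11)) = (-20, -40, 82)
w3 = Dw2 = (574, 102, -262)
Ratio at component: -262 / 82 = -3.195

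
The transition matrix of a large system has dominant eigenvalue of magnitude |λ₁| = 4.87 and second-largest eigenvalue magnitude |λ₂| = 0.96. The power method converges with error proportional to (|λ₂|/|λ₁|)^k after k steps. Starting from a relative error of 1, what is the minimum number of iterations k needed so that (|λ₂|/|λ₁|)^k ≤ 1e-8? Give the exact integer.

|λ₂/λ₁| = 0.96/4.87 = 0.19713
Need k ≥ ln(1e-8) / ln(0.19713) = -18.4207 / -1.6239 ≈ 11.343
Smallest integer k satisfying the bound: 12

12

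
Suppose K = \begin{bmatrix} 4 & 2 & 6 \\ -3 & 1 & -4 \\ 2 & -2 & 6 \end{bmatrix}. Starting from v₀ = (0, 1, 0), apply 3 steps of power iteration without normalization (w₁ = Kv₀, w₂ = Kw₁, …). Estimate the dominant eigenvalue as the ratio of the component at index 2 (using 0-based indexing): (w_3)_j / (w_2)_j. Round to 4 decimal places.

λ ≈ 7.0000

w1 = Kv₀ = (4·0 + 2·1 + 6·0; (-3)·0 + 1·1 + (-4)·0; 2·0 + (-2)·1 + 6·0) = (2, 1, -2)
w2 = Kw1 = (4·2 + 2·1 + 6·(-2); (-3)·2 + 1·1 + (-4)·(-2); 2·2 + (-2)·1 + 6·(-2)) = (-2, 3, -10)
w3 = Kw2 = (-62, 49, -70)
Ratio at component: -70 / -10 = 7.0000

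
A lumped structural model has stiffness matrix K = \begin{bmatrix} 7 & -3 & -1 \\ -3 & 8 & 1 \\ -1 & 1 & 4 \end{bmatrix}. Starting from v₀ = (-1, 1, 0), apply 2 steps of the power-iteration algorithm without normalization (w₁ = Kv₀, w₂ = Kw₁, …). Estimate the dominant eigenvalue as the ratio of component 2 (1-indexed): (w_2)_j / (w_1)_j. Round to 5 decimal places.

10.90909

w1 = Kv₀ = (-10, 11, 2)
w2 = Kw1 = (-105, 120, 29)
Ratio at component: 120 / 11 = 10.90909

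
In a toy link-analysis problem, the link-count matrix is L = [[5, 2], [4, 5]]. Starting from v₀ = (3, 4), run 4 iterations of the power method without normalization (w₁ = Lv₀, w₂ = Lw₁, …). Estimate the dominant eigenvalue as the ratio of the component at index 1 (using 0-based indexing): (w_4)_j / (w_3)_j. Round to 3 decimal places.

7.832

w1 = Lv₀ = (5·3 + 2·4; 4·3 + 5·4) = (23, 32)
w2 = Lw1 = (5·23 + 2·32; 4·23 + 5·32) = (179, 252)
w3 = Lw2 = (1399, 1976)
w4 = Lw3 = (10947, 15476)
Ratio at component: 15476 / 1976 = 7.832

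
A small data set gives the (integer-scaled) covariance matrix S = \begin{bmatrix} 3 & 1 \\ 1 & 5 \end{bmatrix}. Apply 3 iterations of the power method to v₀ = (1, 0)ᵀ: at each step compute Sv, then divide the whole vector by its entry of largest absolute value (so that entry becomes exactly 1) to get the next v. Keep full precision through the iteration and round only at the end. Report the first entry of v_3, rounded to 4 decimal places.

0.7600

Sv0 = (3.00000, 1.00000); divide by 3.00000 → v1 = (1.00000, 0.33333)
Sv1 = (3.33333, 2.66667); divide by 3.33333 → v2 = (1.00000, 0.80000)
Sv2 = (3.80000, 5.00000); divide by 5.00000 → v3 = (0.76000, 1.00000)
Requested entry of v3: 38/50 = 0.7600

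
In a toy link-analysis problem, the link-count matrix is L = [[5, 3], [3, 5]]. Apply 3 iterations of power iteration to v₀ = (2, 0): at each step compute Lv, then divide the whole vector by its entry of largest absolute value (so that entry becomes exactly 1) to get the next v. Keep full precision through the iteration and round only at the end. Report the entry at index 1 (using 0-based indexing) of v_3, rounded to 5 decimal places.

0.96923

Lv0 = (10.000000, 6.000000); divide by 10.000000 → v1 = (1.000000, 0.600000)
Lv1 = (6.800000, 6.000000); divide by 6.800000 → v2 = (1.000000, 0.882353)
Lv2 = (7.647059, 7.411765); divide by 7.647059 → v3 = (1.000000, 0.969231)
Requested entry of v3: 504/520 = 0.96923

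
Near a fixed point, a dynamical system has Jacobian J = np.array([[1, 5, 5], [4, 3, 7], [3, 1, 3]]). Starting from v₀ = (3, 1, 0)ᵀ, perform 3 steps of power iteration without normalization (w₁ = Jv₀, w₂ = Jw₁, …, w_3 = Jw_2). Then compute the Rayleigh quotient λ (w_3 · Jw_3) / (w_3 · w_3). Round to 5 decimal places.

w1 = Jv₀ = (1·3 + 5·1 + 5·0; 4·3 + 3·1 + 7·0; 3·3 + 1·1 + 3·0) = (8, 15, 10)
w2 = Jw1 = (1·8 + 5·15 + 5·10; 4·8 + 3·15 + 7·10; 3·8 + 1·15 + 3·10) = (133, 147, 69)
w3 = Jw2 = (1213, 1456, 753)
Jw3 = (12258, 14491, 7354)
w3·Jw3 = 1213·12258 + 1456·14491 + 753·7354 = 41505412; w3·w3 = 1213·1213 + 1456·1456 + 753·753 = 4158314
λ ≈ 41505412/4158314 = 9.98131

9.98131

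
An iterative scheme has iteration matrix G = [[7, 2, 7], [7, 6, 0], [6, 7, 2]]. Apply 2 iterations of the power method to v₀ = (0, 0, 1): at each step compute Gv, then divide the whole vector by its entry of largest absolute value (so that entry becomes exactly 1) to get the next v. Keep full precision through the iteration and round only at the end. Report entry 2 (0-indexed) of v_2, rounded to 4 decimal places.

Gv0 = (7.00000, 0.00000, 2.00000); divide by 7.00000 → v1 = (1.00000, 0.00000, 0.28571)
Gv1 = (9.00000, 7.00000, 6.57143); divide by 9.00000 → v2 = (1.00000, 0.77778, 0.73016)
Requested entry of v2: 46/63 = 0.7302

0.7302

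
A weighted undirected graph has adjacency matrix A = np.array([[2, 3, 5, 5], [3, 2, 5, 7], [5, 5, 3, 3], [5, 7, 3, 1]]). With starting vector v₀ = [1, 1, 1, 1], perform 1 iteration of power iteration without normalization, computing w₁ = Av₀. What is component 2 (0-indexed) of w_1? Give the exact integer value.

w1 = Av₀ = (2·1 + 3·1 + 5·1 + 5·1; 3·1 + 2·1 + 5·1 + 7·1; 5·1 + 5·1 + 3·1 + 3·1; 5·1 + 7·1 + 3·1 + 1·1) = (15, 17, 16, 16)
The requested component of w1 is 16.

16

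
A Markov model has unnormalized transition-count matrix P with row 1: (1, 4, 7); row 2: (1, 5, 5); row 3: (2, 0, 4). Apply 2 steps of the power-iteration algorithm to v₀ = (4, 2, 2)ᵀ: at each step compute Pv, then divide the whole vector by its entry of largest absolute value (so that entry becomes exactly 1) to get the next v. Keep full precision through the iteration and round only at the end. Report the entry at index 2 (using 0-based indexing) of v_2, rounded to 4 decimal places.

0.4957

Pv0 = (26.00000, 24.00000, 16.00000); divide by 26.00000 → v1 = (1.00000, 0.92308, 0.61538)
Pv1 = (9.00000, 8.69231, 4.46154); divide by 9.00000 → v2 = (1.00000, 0.96581, 0.49573)
Requested entry of v2: 116/234 = 0.4957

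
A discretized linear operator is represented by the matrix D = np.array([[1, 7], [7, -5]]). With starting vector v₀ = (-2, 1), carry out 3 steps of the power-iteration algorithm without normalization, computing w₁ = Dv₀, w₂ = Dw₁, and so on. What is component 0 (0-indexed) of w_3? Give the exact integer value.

w1 = Dv₀ = (1·(-2) + 7·1; 7·(-2) + (-5)·1) = (5, -19)
w2 = Dw1 = (1·5 + 7·(-19); 7·5 + (-5)·(-19)) = (-128, 130)
w3 = Dw2 = (782, -1546)
The requested component of w3 is 782.

782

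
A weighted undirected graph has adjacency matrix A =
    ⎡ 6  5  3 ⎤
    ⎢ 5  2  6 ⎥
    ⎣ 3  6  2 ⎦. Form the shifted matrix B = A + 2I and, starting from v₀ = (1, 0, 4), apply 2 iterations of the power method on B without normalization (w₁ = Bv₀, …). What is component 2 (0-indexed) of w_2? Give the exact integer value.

310

B = A + 2I has rows (8, 5, 3); (5, 4, 6); (3, 6, 4)
w1 = Bv₀ = (8·1 + 5·0 + 3·4; 5·1 + 4·0 + 6·4; 3·1 + 6·0 + 4·4) = (20, 29, 19)
w2 = Bw1 = (8·20 + 5·29 + 3·19; 5·20 + 4·29 + 6·19; 3·20 + 6·29 + 4·19) = (362, 330, 310)
Requested component of w2: 310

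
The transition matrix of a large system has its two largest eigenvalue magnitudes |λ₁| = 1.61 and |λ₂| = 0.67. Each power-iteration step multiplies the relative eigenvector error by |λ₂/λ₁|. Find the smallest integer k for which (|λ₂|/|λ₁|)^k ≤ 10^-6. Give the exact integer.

|λ₂/λ₁| = 0.67/1.61 = 0.41615
Need k ≥ ln(10^-6) / ln(0.41615) = -13.8155 / -0.8767 ≈ 15.758
Smallest integer k satisfying the bound: 16

16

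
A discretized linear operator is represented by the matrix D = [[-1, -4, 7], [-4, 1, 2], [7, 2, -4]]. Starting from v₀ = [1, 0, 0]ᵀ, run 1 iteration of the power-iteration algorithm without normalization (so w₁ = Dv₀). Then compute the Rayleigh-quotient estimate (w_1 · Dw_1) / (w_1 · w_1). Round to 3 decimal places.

w1 = Dv₀ = (-1, -4, 7)
Dw1 = (66, 14, -43)
w1·Dw1 = (-1)·66 + (-4)·14 + 7·(-43) = -423; w1·w1 = (-1)·(-1) + (-4)·(-4) + 7·7 = 66
λ ≈ -423/66 = -6.409

λ ≈ -6.409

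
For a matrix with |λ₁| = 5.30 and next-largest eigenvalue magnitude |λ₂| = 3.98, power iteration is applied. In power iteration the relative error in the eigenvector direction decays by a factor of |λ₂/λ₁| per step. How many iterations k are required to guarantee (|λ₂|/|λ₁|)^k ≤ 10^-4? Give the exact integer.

|λ₂/λ₁| = 3.98/5.30 = 0.75094
Need k ≥ ln(10^-4) / ln(0.75094) = -9.2103 / -0.2864 ≈ 32.156
Smallest integer k satisfying the bound: 33

33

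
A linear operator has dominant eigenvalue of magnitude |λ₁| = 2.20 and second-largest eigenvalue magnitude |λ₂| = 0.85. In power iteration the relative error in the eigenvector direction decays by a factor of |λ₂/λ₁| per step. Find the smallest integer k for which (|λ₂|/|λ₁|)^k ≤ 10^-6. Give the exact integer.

|λ₂/λ₁| = 0.85/2.20 = 0.38636
Need k ≥ ln(10^-6) / ln(0.38636) = -13.8155 / -0.9510 ≈ 14.528
Smallest integer k satisfying the bound: 15

15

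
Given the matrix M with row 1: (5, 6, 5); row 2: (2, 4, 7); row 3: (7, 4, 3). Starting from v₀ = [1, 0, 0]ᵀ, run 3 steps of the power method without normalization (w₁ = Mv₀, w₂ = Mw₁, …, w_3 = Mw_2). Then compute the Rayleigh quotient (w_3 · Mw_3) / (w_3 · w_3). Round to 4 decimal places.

w1 = Mv₀ = (5, 2, 7)
w2 = Mw1 = (72, 67, 64)
w3 = Mw2 = (1082, 860, 964)
Mw3 = (15390, 12352, 13906)
w3·Mw3 = 1082·15390 + 860·12352 + 964·13906 = 40680084; w3·w3 = 1082·1082 + 860·860 + 964·964 = 2839620
λ ≈ 40680084/2839620 = 14.3259

14.3259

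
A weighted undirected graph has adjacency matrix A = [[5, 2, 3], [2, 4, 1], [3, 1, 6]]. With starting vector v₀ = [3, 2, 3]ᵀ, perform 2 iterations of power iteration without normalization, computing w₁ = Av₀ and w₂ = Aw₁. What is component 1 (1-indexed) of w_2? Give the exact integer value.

w1 = Av₀ = (28, 17, 29)
w2 = Aw1 = (261, 153, 275)
The requested component of w2 is 261.

261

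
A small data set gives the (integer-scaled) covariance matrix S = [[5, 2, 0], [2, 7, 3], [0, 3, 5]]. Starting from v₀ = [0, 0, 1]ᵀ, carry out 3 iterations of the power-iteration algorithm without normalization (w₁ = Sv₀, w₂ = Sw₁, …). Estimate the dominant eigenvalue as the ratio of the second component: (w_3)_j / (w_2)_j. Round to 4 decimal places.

10.1667

w1 = Sv₀ = (0, 3, 5)
w2 = Sw1 = (6, 36, 34)
w3 = Sw2 = (102, 366, 278)
Ratio at component: 366 / 36 = 10.1667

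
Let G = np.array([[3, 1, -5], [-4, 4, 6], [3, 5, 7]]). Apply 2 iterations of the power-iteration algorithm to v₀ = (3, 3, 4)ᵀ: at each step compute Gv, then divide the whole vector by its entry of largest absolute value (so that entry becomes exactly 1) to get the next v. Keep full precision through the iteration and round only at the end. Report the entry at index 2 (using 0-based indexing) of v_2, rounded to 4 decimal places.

Gv0 = (-8.00000, 24.00000, 52.00000); divide by 52.00000 → v1 = (-0.15385, 0.46154, 1.00000)
Gv1 = (-5.00000, 8.46154, 8.84615); divide by 8.84615 → v2 = (-0.56522, 0.95652, 1.00000)
Requested entry of v2: 460/460 = 1.0000

1.0000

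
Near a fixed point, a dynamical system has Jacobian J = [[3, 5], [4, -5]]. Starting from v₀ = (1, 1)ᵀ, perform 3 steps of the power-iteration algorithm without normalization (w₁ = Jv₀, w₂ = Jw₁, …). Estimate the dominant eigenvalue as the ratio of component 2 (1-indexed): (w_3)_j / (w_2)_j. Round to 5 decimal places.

w1 = Jv₀ = (3·1 + 5·1; 4·1 + (-5)·1) = (8, -1)
w2 = Jw1 = (3·8 + 5·(-1); 4·8 + (-5)·(-1)) = (19, 37)
w3 = Jw2 = (242, -109)
Ratio at component: -109 / 37 = -2.94595

λ ≈ -2.94595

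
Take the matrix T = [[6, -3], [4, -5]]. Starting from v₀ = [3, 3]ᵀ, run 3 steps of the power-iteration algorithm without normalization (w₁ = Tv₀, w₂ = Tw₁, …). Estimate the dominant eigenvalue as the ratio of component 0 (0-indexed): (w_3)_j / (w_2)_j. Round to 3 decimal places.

w1 = Tv₀ = (6·3 + (-3)·3; 4·3 + (-5)·3) = (9, -3)
w2 = Tw1 = (6·9 + (-3)·(-3); 4·9 + (-5)·(-3)) = (63, 51)
w3 = Tw2 = (225, -3)
Ratio at component: 225 / 63 = 3.571

3.571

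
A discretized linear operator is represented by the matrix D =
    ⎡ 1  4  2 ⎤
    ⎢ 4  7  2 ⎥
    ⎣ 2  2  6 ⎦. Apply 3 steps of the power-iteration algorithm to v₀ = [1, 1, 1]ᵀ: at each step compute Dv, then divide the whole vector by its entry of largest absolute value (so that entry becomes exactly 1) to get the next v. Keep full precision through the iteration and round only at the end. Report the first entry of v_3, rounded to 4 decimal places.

0.5608

Dv0 = (7.00000, 13.00000, 10.00000); divide by 13.00000 → v1 = (0.53846, 1.00000, 0.76923)
Dv1 = (6.07692, 10.69231, 7.69231); divide by 10.69231 → v2 = (0.56835, 1.00000, 0.71942)
Dv2 = (6.00719, 10.71223, 7.45324); divide by 10.71223 → v3 = (0.56078, 1.00000, 0.69577)
Requested entry of v3: 835/1489 = 0.5608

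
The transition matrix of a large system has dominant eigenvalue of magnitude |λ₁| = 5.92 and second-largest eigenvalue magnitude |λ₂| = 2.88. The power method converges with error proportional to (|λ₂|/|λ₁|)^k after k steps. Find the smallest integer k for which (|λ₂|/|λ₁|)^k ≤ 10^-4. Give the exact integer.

|λ₂/λ₁| = 2.88/5.92 = 0.48649
Need k ≥ ln(10^-4) / ln(0.48649) = -9.2103 / -0.7205 ≈ 12.782
Smallest integer k satisfying the bound: 13

13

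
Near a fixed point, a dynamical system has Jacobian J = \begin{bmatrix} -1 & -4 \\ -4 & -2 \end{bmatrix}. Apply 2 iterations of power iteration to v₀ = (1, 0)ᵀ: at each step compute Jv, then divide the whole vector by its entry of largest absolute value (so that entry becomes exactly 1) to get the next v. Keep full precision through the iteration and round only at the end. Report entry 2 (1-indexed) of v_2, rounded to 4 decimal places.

0.7059

Jv0 = (-1.00000, -4.00000); divide by -4.00000 → v1 = (0.25000, 1.00000)
Jv1 = (-4.25000, -3.00000); divide by -4.25000 → v2 = (1.00000, 0.70588)
Requested entry of v2: 12/17 = 0.7059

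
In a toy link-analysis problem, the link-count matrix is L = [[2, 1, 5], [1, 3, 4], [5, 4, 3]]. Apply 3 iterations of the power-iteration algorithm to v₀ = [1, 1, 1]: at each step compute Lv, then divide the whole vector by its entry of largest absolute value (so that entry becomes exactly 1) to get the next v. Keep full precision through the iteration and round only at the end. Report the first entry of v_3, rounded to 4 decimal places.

Lv0 = (8.00000, 8.00000, 12.00000); divide by 12.00000 → v1 = (0.66667, 0.66667, 1.00000)
Lv1 = (7.00000, 6.66667, 9.00000); divide by 9.00000 → v2 = (0.77778, 0.74074, 1.00000)
Lv2 = (7.29630, 7.00000, 9.85185); divide by 9.85185 → v3 = (0.74060, 0.71053, 1.00000)
Requested entry of v3: 788/1064 = 0.7406

0.7406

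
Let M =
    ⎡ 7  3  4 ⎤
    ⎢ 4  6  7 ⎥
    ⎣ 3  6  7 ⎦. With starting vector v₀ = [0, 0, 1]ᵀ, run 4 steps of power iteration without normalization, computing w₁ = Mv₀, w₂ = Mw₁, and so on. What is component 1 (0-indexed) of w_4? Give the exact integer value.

w1 = Mv₀ = (4, 7, 7)
w2 = Mw1 = (77, 107, 103)
w3 = Mw2 = (1272, 1671, 1594)
w4 = Mw3 = (20293, 26272, 25000)
The requested component of w4 is 26272.

26272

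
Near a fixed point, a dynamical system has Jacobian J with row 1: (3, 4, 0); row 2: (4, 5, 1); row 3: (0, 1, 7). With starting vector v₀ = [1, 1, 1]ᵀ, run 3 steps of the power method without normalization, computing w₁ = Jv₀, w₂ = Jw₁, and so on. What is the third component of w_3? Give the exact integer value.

548

w1 = Jv₀ = (7, 10, 8)
w2 = Jw1 = (61, 86, 66)
w3 = Jw2 = (527, 740, 548)
The requested component of w3 is 548.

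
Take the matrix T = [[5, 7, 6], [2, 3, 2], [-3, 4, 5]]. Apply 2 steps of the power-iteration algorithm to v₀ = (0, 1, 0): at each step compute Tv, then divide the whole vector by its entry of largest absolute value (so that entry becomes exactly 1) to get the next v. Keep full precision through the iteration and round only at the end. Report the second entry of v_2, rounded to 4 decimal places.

Tv0 = (7.00000, 3.00000, 4.00000); divide by 7.00000 → v1 = (1.00000, 0.42857, 0.57143)
Tv1 = (11.42857, 4.42857, 1.57143); divide by 11.42857 → v2 = (1.00000, 0.38750, 0.13750)
Requested entry of v2: 31/80 = 0.3875

0.3875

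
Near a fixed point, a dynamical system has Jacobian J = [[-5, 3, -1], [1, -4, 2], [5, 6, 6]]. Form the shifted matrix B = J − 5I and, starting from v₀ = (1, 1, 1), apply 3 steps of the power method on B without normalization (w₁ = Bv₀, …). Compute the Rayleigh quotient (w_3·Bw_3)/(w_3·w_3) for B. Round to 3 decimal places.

μ ≈ -8.694

B = J − 5I has rows (-10, 3, -1); (1, -9, 2); (5, 6, 1)
w1 = Bv₀ = (-8, -6, 12)
w2 = Bw1 = (50, 70, -64)
w3 = Bw2 = (-226, -708, 606)
Bw3 = (-470, 7358, -4772)
w3·Bw3 = -7995076; w3·w3 = 919576; μ ≈ -7995076/919576 = -8.694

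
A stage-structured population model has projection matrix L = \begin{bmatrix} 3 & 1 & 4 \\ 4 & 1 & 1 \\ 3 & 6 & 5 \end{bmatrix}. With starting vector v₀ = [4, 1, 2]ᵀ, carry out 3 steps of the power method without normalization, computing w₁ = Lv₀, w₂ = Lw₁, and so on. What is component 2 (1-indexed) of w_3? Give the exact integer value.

w1 = Lv₀ = (3·4 + 1·1 + 4·2; 4·4 + 1·1 + 1·2; 3·4 + 6·1 + 5·2) = (21, 19, 28)
w2 = Lw1 = (3·21 + 1·19 + 4·28; 4·21 + 1·19 + 1·28; 3·21 + 6·19 + 5·28) = (194, 131, 317)
w3 = Lw2 = (1981, 1224, 2953)
The requested component of w3 is 1224.

1224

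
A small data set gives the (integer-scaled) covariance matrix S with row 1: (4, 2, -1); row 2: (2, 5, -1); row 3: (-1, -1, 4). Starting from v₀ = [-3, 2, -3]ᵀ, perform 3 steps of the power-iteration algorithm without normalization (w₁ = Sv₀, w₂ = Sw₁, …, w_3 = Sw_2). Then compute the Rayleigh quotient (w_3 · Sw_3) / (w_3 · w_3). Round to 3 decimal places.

w1 = Sv₀ = (-5, 7, -11)
w2 = Sw1 = (5, 36, -46)
w3 = Sw2 = (138, 236, -225)
Sw3 = (1249, 1681, -1274)
w3·Sw3 = 138·1249 + 236·1681 + (-225)·(-1274) = 855728; w3·w3 = 138·138 + 236·236 + (-225)·(-225) = 125365
λ ≈ 855728/125365 = 6.826

6.826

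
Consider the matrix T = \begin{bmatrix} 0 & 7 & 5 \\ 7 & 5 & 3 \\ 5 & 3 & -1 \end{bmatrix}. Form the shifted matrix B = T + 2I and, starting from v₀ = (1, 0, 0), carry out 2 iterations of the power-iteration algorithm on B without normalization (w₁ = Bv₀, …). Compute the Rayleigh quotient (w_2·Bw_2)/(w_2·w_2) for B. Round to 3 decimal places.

B = T + 2I has rows (2, 7, 5); (7, 7, 3); (5, 3, 1)
w1 = Bv₀ = (2·1 + 7·0 + 5·0; 7·1 + 7·0 + 3·0; 5·1 + 3·0 + 1·0) = (2, 7, 5)
w2 = Bw1 = (2·2 + 7·7 + 5·5; 7·2 + 7·7 + 3·5; 5·2 + 3·7 + 1·5) = (78, 78, 36)
Bw2 = (882, 1200, 660)
w2·Bw2 = 186156; w2·w2 = 13464; μ ≈ 186156/13464 = 13.826

μ ≈ 13.826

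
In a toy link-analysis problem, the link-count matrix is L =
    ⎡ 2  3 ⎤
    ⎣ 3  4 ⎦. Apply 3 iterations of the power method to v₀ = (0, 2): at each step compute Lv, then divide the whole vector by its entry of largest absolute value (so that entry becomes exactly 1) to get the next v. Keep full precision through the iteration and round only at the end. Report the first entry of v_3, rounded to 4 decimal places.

0.7208

Lv0 = (6.00000, 8.00000); divide by 8.00000 → v1 = (0.75000, 1.00000)
Lv1 = (4.50000, 6.25000); divide by 6.25000 → v2 = (0.72000, 1.00000)
Lv2 = (4.44000, 6.16000); divide by 6.16000 → v3 = (0.72078, 1.00000)
Requested entry of v3: 222/308 = 0.7208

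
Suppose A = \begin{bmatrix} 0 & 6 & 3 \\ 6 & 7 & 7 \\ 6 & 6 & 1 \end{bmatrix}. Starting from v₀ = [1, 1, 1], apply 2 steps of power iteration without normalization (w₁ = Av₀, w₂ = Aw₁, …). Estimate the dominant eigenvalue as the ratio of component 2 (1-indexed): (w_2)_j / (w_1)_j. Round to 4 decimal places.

14.2500

w1 = Av₀ = (0·1 + 6·1 + 3·1; 6·1 + 7·1 + 7·1; 6·1 + 6·1 + 1·1) = (9, 20, 13)
w2 = Aw1 = (0·9 + 6·20 + 3·13; 6·9 + 7·20 + 7·13; 6·9 + 6·20 + 1·13) = (159, 285, 187)
Ratio at component: 285 / 20 = 14.2500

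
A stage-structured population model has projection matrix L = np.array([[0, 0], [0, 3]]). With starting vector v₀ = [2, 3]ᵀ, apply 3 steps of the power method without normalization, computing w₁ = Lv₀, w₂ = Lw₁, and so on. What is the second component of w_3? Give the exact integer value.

w1 = Lv₀ = (0·2 + 0·3; 0·2 + 3·3) = (0, 9)
w2 = Lw1 = (0·0 + 0·9; 0·0 + 3·9) = (0, 27)
w3 = Lw2 = (0, 81)
The requested component of w3 is 81.

81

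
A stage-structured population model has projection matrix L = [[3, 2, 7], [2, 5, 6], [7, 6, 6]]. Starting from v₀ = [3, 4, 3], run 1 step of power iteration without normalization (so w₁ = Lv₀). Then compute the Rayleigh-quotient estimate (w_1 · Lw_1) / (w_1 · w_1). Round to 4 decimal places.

λ ≈ 15.1441

w1 = Lv₀ = (3·3 + 2·4 + 7·3; 2·3 + 5·4 + 6·3; 7·3 + 6·4 + 6·3) = (38, 44, 63)
Lw1 = (643, 674, 908)
w1·Lw1 = 38·643 + 44·674 + 63·908 = 111294; w1·w1 = 38·38 + 44·44 + 63·63 = 7349
λ ≈ 111294/7349 = 15.1441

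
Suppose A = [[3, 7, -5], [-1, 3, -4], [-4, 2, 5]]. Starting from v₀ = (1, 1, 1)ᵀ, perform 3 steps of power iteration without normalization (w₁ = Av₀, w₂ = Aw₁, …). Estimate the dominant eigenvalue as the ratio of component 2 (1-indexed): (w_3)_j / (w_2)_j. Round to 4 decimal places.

w1 = Av₀ = (5, -2, 3)
w2 = Aw1 = (-14, -23, -9)
w3 = Aw2 = (-158, -19, -35)
Ratio at component: -19 / -23 = 0.8261

λ ≈ 0.8261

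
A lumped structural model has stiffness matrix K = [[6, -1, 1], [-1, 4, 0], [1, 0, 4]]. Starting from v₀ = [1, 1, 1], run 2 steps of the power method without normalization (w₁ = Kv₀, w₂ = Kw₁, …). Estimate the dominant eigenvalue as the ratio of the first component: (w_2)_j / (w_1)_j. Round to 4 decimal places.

λ ≈ 6.3333

w1 = Kv₀ = (6, 3, 5)
w2 = Kw1 = (38, 6, 26)
Ratio at component: 38 / 6 = 6.3333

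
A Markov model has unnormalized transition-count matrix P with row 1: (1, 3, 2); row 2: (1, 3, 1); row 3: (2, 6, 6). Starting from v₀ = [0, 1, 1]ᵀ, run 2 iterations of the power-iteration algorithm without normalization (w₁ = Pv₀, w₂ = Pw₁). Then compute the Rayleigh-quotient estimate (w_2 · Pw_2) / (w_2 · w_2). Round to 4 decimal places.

λ ≈ 8.3790

w1 = Pv₀ = (5, 4, 12)
w2 = Pw1 = (41, 29, 106)
Pw2 = (340, 234, 892)
w2·Pw2 = 41·340 + 29·234 + 106·892 = 115278; w2·w2 = 41·41 + 29·29 + 106·106 = 13758
λ ≈ 115278/13758 = 8.3790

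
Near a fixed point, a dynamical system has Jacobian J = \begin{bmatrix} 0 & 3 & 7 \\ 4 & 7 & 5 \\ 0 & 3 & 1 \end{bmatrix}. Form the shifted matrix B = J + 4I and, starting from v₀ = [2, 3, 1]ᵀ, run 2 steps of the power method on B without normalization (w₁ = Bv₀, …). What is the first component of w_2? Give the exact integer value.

B = J + 4I has rows (4, 3, 7); (4, 11, 5); (0, 3, 5)
w1 = Bv₀ = (4·2 + 3·3 + 7·1; 4·2 + 11·3 + 5·1; 0·2 + 3·3 + 5·1) = (24, 46, 14)
w2 = Bw1 = (4·24 + 3·46 + 7·14; 4·24 + 11·46 + 5·14; 0·24 + 3·46 + 5·14) = (332, 672, 208)
Requested component of w2: 332

332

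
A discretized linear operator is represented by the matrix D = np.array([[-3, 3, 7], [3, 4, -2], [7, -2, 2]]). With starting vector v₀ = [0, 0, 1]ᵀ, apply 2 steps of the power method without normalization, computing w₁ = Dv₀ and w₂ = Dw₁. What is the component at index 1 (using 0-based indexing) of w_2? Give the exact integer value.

w1 = Dv₀ = ((-3)·0 + 3·0 + 7·1; 3·0 + 4·0 + (-2)·1; 7·0 + (-2)·0 + 2·1) = (7, -2, 2)
w2 = Dw1 = ((-3)·7 + 3·(-2) + 7·2; 3·7 + 4·(-2) + (-2)·2; 7·7 + (-2)·(-2) + 2·2) = (-13, 9, 57)
The requested component of w2 is 9.

9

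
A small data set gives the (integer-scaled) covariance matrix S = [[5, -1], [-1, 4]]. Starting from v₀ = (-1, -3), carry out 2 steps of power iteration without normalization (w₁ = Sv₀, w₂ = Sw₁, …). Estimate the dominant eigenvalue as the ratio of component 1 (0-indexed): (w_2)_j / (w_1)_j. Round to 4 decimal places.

w1 = Sv₀ = (5·(-1) + (-1)·(-3); (-1)·(-1) + 4·(-3)) = (-2, -11)
w2 = Sw1 = (5·(-2) + (-1)·(-11); (-1)·(-2) + 4·(-11)) = (1, -42)
Ratio at component: -42 / -11 = 3.8182

3.8182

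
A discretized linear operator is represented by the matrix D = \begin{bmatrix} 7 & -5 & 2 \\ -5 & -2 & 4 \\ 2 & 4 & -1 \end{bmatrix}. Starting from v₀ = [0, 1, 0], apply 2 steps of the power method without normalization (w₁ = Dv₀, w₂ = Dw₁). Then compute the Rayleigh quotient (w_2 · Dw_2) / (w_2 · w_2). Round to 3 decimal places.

-0.459

w1 = Dv₀ = (-5, -2, 4)
w2 = Dw1 = (-17, 45, -22)
Dw2 = (-388, -93, 168)
w2·Dw2 = (-17)·(-388) + 45·(-93) + (-22)·168 = -1285; w2·w2 = (-17)·(-17) + 45·45 + (-22)·(-22) = 2798
λ ≈ -1285/2798 = -0.459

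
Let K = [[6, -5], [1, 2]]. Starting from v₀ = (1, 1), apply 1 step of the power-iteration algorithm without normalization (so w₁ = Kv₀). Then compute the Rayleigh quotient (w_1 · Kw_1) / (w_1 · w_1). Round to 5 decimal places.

1.20000

w1 = Kv₀ = (1, 3)
Kw1 = (-9, 7)
w1·Kw1 = 1·(-9) + 3·7 = 12; w1·w1 = 1·1 + 3·3 = 10
λ ≈ 12/10 = 1.20000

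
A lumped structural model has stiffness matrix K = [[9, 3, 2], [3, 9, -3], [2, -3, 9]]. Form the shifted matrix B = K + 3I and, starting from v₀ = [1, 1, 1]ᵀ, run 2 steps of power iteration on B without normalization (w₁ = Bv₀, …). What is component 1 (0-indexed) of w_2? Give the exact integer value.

162

B = K + 3I has rows (12, 3, 2); (3, 12, -3); (2, -3, 12)
w1 = Bv₀ = (12·1 + 3·1 + 2·1; 3·1 + 12·1 + (-3)·1; 2·1 + (-3)·1 + 12·1) = (17, 12, 11)
w2 = Bw1 = (12·17 + 3·12 + 2·11; 3·17 + 12·12 + (-3)·11; 2·17 + (-3)·12 + 12·11) = (262, 162, 130)
Requested component of w2: 162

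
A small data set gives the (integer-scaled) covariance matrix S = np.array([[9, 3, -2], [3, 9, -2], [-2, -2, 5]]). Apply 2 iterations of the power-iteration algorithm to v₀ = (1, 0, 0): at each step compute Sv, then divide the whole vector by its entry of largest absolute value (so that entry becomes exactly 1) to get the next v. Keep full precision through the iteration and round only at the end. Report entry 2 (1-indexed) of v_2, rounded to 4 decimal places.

Sv0 = (9.00000, 3.00000, -2.00000); divide by 9.00000 → v1 = (1.00000, 0.33333, -0.22222)
Sv1 = (10.44444, 6.44444, -3.77778); divide by 10.44444 → v2 = (1.00000, 0.61702, -0.36170)
Requested entry of v2: 58/94 = 0.6170

0.6170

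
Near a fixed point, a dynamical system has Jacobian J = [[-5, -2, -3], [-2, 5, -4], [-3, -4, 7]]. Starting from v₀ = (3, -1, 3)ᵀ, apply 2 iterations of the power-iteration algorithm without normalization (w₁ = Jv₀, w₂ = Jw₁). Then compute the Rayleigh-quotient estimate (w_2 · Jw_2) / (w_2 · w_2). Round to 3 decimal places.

λ ≈ 6.986

w1 = Jv₀ = (-22, -23, 16)
w2 = Jw1 = (108, -135, 270)
Jw2 = (-1080, -1971, 2106)
w2·Jw2 = 108·(-1080) + (-135)·(-1971) + 270·2106 = 718065; w2·w2 = 108·108 + (-135)·(-135) + 270·270 = 102789
λ ≈ 718065/102789 = 6.986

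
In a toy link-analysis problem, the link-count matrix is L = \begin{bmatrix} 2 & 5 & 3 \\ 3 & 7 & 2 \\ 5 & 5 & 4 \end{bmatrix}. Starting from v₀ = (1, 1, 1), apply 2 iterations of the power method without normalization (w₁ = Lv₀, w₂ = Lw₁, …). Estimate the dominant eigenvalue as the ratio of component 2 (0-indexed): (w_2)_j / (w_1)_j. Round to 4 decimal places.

w1 = Lv₀ = (2·1 + 5·1 + 3·1; 3·1 + 7·1 + 2·1; 5·1 + 5·1 + 4·1) = (10, 12, 14)
w2 = Lw1 = (2·10 + 5·12 + 3·14; 3·10 + 7·12 + 2·14; 5·10 + 5·12 + 4·14) = (122, 142, 166)
Ratio at component: 166 / 14 = 11.8571

λ ≈ 11.8571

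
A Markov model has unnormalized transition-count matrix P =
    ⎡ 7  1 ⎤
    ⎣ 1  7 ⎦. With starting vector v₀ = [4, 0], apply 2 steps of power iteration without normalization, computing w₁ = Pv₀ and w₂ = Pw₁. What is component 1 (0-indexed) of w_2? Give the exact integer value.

w1 = Pv₀ = (7·4 + 1·0; 1·4 + 7·0) = (28, 4)
w2 = Pw1 = (7·28 + 1·4; 1·28 + 7·4) = (200, 56)
The requested component of w2 is 56.

56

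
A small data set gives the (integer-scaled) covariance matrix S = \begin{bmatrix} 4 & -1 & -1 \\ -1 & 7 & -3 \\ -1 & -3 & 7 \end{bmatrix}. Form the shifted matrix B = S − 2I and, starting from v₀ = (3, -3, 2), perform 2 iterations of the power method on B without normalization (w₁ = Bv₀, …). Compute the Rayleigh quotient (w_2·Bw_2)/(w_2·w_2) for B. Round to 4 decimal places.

B = S − 2I has rows (2, -1, -1); (-1, 5, -3); (-1, -3, 5)
w1 = Bv₀ = (2·3 + (-1)·(-3) + (-1)·2; (-1)·3 + 5·(-3) + (-3)·2; (-1)·3 + (-3)·(-3) + 5·2) = (7, -24, 16)
w2 = Bw1 = (2·7 + (-1)·(-24) + (-1)·16; (-1)·7 + 5·(-24) + (-3)·16; (-1)·7 + (-3)·(-24) + 5·16) = (22, -175, 145)
Bw2 = (74, -1332, 1228)
w2·Bw2 = 412788; w2·w2 = 52134; μ ≈ 412788/52134 = 7.9178

μ ≈ 7.9178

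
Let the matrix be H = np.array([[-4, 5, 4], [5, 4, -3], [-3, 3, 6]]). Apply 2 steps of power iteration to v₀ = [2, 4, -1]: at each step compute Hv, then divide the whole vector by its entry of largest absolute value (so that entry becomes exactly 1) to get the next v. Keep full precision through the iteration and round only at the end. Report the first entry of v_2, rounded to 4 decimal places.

0.7244

Hv0 = (8.00000, 29.00000, 0.00000); divide by 29.00000 → v1 = (0.27586, 1.00000, 0.00000)
Hv1 = (3.89655, 5.37931, 2.17241); divide by 5.37931 → v2 = (0.72436, 1.00000, 0.40385)
Requested entry of v2: 113/156 = 0.7244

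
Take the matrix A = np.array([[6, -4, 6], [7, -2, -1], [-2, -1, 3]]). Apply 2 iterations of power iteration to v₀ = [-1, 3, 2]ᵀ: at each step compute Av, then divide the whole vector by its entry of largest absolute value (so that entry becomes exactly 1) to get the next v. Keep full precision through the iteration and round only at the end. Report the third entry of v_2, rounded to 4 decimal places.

0.7778

Av0 = (-6.00000, -15.00000, 5.00000); divide by -15.00000 → v1 = (0.40000, 1.00000, -0.33333)
Av1 = (-3.60000, 1.13333, -2.80000); divide by -3.60000 → v2 = (1.00000, -0.31481, 0.77778)
Requested entry of v2: 42/54 = 0.7778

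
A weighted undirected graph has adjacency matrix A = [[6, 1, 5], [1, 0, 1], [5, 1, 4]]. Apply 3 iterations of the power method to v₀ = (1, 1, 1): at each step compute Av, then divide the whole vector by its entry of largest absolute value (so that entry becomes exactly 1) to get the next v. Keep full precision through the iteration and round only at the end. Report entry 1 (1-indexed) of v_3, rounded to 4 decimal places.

Av0 = (12.00000, 2.00000, 10.00000); divide by 12.00000 → v1 = (1.00000, 0.16667, 0.83333)
Av1 = (10.33333, 1.83333, 8.50000); divide by 10.33333 → v2 = (1.00000, 0.17742, 0.82258)
Av2 = (10.29032, 1.82258, 8.46774); divide by 10.29032 → v3 = (1.00000, 0.17712, 0.82288)
Requested entry of v3: 1276/1276 = 1.0000

1.0000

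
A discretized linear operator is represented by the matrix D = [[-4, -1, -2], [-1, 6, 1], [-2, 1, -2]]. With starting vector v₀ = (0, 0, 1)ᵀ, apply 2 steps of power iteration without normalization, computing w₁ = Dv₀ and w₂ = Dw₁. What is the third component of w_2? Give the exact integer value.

w1 = Dv₀ = (-2, 1, -2)
w2 = Dw1 = (11, 6, 9)
The requested component of w2 is 9.

9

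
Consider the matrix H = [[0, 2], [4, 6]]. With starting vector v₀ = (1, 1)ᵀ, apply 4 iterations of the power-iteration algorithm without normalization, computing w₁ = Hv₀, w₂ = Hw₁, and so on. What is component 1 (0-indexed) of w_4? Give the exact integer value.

w1 = Hv₀ = (0·1 + 2·1; 4·1 + 6·1) = (2, 10)
w2 = Hw1 = (0·2 + 2·10; 4·2 + 6·10) = (20, 68)
w3 = Hw2 = (136, 488)
w4 = Hw3 = (976, 3472)
The requested component of w4 is 3472.

3472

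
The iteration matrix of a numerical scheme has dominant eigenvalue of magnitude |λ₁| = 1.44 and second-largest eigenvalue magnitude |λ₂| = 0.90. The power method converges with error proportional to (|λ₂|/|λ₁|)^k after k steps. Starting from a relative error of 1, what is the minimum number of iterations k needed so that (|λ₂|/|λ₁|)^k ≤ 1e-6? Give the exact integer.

30

|λ₂/λ₁| = 0.90/1.44 = 0.62500
Need k ≥ ln(1e-6) / ln(0.62500) = -13.8155 / -0.4700 ≈ 29.394
Smallest integer k satisfying the bound: 30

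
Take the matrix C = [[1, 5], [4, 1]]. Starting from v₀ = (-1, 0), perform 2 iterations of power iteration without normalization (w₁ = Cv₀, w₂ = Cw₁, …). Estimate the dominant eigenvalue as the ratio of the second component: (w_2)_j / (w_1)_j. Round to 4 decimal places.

w1 = Cv₀ = (-1, -4)
w2 = Cw1 = (-21, -8)
Ratio at component: -8 / -4 = 2.0000

λ ≈ 2.0000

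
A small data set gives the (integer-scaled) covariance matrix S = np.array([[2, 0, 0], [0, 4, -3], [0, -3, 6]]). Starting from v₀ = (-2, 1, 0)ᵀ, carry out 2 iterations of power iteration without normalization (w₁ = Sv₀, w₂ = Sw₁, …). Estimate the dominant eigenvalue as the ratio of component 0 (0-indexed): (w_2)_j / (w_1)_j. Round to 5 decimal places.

w1 = Sv₀ = (2·(-2) + 0·1 + 0·0; 0·(-2) + 4·1 + (-3)·0; 0·(-2) + (-3)·1 + 6·0) = (-4, 4, -3)
w2 = Sw1 = (2·(-4) + 0·4 + 0·(-3); 0·(-4) + 4·4 + (-3)·(-3); 0·(-4) + (-3)·4 + 6·(-3)) = (-8, 25, -30)
Ratio at component: -8 / -4 = 2.00000

2.00000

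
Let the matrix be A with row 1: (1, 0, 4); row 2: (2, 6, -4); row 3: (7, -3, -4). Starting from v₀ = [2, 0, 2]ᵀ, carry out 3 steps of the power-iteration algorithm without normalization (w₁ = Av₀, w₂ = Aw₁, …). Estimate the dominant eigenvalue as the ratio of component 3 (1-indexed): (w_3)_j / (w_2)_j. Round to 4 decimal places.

1.5517

w1 = Av₀ = (1·2 + 0·0 + 4·2; 2·2 + 6·0 + (-4)·2; 7·2 + (-3)·0 + (-4)·2) = (10, -4, 6)
w2 = Aw1 = (1·10 + 0·(-4) + 4·6; 2·10 + 6·(-4) + (-4)·6; 7·10 + (-3)·(-4) + (-4)·6) = (34, -28, 58)
w3 = Aw2 = (266, -332, 90)
Ratio at component: 90 / 58 = 1.5517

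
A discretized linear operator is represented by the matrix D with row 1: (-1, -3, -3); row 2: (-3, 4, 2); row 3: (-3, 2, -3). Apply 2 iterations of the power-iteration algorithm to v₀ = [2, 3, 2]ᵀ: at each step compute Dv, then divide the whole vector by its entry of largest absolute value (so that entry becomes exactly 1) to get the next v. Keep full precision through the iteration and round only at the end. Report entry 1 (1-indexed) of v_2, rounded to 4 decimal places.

Dv0 = (-17.00000, 10.00000, -6.00000); divide by -17.00000 → v1 = (1.00000, -0.58824, 0.35294)
Dv1 = (-0.29412, -4.64706, -5.23529); divide by -5.23529 → v2 = (0.05618, 0.88764, 1.00000)
Requested entry of v2: 5/89 = 0.0562

0.0562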